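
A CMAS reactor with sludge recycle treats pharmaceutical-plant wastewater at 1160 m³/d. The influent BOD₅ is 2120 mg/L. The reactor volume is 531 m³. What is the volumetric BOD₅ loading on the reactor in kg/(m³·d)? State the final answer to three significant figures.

L_v ≈ 4.63 kg BOD₅/(m³·d)

Applied BOD₅ load per unit volume = Q·S₀/V = (1160 × 2120/1000)/531.0 = 4.631 kg BOD₅·m⁻³·d⁻¹.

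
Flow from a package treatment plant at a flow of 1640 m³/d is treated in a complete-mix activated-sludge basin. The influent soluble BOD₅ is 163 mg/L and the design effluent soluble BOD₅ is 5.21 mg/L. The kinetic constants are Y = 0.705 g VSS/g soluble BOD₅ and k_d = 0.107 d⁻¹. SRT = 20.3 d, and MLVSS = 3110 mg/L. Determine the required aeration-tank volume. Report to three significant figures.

V ≈ 375 m³

Rearranging the biomass balance for a CMAS with decay, V = Y·Q·ΔS·θ_c / [X·(1+k_d θ_c)] = 0.705 × 1640 × (163 − 5.21) × 20.3 / [3110 × (1 + 0.107 × 20.3)] = 3.7×10^6 / 9865 = 375.4 m³.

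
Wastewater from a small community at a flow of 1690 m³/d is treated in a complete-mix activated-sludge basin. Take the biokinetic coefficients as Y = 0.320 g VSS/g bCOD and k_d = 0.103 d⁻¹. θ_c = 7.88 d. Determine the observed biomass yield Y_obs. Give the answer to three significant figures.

Y_obs ≈ 0.177 g VSS/g bCOD

Correct the yield for decay: Y_obs = Y/(1 + k_d θ_c) = 0.320 / (1 + 0.103 × 7.88) = 0.320 / 1.812 = 0.1766.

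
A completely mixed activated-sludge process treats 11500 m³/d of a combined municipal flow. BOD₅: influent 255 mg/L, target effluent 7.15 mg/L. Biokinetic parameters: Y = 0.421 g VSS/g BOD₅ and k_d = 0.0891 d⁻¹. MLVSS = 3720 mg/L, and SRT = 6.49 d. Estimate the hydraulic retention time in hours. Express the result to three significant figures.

Rearranging the biomass balance for a CMAS with decay, V = Y·Q·ΔS·θ_c / [X·(1+k_d θ_c)] = 0.421 × 11500 × (255 − 7.15) × 6.49 / [3720 × (1 + 0.0891 × 6.49)] = 7.79×10^6 / 5871 = 1326 m³.
Hydraulic retention time τ = V/Q = 1326 / 11500 = 0.1153 d = 2.768 h.

τ ≈ 2.77 h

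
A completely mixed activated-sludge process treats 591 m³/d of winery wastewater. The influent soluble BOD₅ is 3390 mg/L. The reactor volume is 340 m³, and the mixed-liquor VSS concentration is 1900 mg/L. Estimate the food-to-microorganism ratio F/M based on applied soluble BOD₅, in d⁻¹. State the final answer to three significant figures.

F/M ≈ 3.10 d⁻¹

F/M = Q·S₀ / (V·X) = 591 × 3390 / (340.0 × 1900) = 3.101 g soluble BOD₅·(g VSS·d)⁻¹.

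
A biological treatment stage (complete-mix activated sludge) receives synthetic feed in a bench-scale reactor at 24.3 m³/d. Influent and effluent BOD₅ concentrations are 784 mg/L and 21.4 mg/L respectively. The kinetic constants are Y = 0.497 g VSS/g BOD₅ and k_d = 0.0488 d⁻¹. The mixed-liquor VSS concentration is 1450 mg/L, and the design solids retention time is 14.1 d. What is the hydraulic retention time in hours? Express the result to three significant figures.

Steady-state biomass mass balance: V·X·(1 + k_d·θ_c) = Y·Q·(S₀ − S)·θ_c, so V = 0.497 × 24.3 × (784 − 21.4) × 14.1 / [1450 × (1 + 0.0488 × 14.1)] = 1.3×10^5 / 2448 = 53.05 m³.
HRT = V/Q = 53.05 m³ / 24.3 m³·d⁻¹ = 2.183 d × 24 = 52.40 h.

τ ≈ 52.4 h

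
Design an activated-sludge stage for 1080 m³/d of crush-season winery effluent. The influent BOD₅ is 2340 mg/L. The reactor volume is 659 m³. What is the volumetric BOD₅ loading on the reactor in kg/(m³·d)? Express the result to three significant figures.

L_v ≈ 3.83 kg BOD₅/(m³·d)

Applied BOD₅ load per unit volume = Q·S₀/V = (1080 × 2340/1000)/659.0 = 3.835 kg BOD₅·m⁻³·d⁻¹.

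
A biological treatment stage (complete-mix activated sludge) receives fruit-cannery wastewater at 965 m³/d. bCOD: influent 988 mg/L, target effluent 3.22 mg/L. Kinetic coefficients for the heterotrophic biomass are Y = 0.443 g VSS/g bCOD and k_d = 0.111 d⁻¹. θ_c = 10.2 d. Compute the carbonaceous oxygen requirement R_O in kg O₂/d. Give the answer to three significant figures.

R_O ≈ 670 kg O₂/d

Correct the yield for decay: Y_obs = Y/(1 + k_d θ_c) = 0.443 / (1 + 0.111 × 10.2) = 0.443 / 2.132 = 0.2078.
Mass of bCOD removed per day: Q(S₀ − S) = 965 × 984.8 g/m³ = 950.3 kg/d.
Net sludge production P_X = 0.2078 × 950.3 = 197.4 kg VSS/d.
R_O = Q·(S₀ − S) − 1.42·P_X = 950.3 − 1.42 × 197.4 = 669.9 kg O₂/d.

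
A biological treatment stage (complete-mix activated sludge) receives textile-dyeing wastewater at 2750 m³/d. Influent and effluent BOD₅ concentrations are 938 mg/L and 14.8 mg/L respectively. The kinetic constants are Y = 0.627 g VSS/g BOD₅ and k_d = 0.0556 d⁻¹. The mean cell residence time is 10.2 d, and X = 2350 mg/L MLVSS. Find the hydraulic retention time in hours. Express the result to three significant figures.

From the SRT design equation V = Y Q (S₀−S) θ_c / [X (1 + k_d θ_c)] = 0.627 × 2750 × (938 − 14.8) × 10.2 / [2350 × (1 + 0.0556 × 10.2)] = 1.62×10^7 / 3683 = 4409 m³.
HRT = V/Q = 4409 m³ / 2750 m³·d⁻¹ = 1.603 d × 24 = 38.48 h.

τ ≈ 38.5 h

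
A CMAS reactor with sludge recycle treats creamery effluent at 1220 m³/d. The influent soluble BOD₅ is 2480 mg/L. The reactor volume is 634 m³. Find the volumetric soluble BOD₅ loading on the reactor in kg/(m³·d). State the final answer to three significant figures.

L_v ≈ 4.77 kg soluble BOD₅/(m³·d)

L_v = Q S₀ / V = 1220 × 2480 × 10⁻³ / 634.0 = 4.772 kg/(m³·d).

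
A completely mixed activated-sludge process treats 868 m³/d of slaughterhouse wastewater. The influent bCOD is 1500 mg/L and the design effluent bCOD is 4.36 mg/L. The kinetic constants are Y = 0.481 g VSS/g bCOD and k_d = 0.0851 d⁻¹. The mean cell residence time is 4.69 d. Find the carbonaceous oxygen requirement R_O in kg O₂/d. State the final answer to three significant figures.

Observed yield with endogenous decay: Y_obs = Y / (1 + k_d·θ_c) = 0.481 / (1 + 0.0851 × 4.69) = 0.481 / 1.399 = 0.3438 g VSS/g bCOD.
Q·(S₀ − S) = 868 × (1500 − 4.36) × 10⁻³ = 1298 kg/d removed.
P_X = Y_obs·Q·(S₀ − S) = 0.3438 × 1298 = 446.3 kg VSS/d.
R_O = Q·(S₀ − S) − 1.42·P_X = 1298 − 1.42 × 446.3 = 664.5 kg O₂/d.

R_O ≈ 664 kg O₂/d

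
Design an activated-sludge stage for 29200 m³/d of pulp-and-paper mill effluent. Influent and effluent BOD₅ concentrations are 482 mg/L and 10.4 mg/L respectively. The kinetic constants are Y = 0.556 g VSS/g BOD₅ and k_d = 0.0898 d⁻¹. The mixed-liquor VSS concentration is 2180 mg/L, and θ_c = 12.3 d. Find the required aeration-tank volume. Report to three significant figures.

Steady-state biomass mass balance: V·X·(1 + k_d·θ_c) = Y·Q·(S₀ − S)·θ_c, so V = 0.556 × 29200 × (482 − 10.4) × 12.3 / [2180 × (1 + 0.0898 × 12.3)] = 9.42×10^7 / 4588 = 20527 m³.

V ≈ 20500 m³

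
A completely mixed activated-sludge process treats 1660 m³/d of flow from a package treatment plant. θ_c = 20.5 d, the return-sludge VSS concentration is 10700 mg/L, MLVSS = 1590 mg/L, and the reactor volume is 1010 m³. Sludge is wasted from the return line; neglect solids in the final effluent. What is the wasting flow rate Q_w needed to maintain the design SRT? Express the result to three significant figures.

Q_w ≈ 7.32 m³/d

Wasting from the return line (neglecting effluent solids): Q_w = V·X / (θ_c·X_r) = 1010 × 1590 / (20.5 × 10700) = 7.321 m³/d.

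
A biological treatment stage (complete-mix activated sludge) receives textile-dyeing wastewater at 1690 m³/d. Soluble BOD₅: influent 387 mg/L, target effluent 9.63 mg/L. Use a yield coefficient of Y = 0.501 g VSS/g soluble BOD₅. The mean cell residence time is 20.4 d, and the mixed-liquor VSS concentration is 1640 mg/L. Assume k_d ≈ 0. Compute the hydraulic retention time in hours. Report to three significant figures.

V·X = Y·Q·ΔS·θ_c gives V = 0.501 × 1690 × (387 − 9.63) × 20.4 / 1640 = 3974 m³.
τ = V/Q = 3974/1690 = 2.352 d, or 56.44 h.

τ ≈ 56.4 h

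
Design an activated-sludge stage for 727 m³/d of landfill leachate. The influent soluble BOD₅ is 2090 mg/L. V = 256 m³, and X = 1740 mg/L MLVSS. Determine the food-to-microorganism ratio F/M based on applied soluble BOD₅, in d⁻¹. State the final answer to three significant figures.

F/M ≈ 3.41 d⁻¹

F/M = applied load / biomass = Q·S₀/(V·X) = 727 × 2090 / (256.0 × 1740) = 3.411 d⁻¹.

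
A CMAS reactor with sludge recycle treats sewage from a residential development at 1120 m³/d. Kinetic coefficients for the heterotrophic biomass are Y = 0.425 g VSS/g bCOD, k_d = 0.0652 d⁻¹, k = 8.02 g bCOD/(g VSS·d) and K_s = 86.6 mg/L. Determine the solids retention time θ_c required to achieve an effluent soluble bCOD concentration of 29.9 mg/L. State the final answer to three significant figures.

At the target effluent, Y k S/(K_s+S) = 0.425×8.02×29.9/116.5 = 0.8748 d⁻¹.
Then 1/θ_c = μ − k_d = 0.8748 − 0.0652 = 0.8096 d⁻¹, giving θ_c = 1.235 d.

θ_c ≈ 1.24 d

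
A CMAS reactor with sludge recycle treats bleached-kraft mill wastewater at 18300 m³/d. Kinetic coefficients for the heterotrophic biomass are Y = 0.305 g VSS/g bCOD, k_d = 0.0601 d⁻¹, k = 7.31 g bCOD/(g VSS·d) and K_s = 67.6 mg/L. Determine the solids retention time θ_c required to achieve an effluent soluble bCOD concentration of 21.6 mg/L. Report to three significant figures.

From 1/θ_c = Y·k·S/(K_s + S) − k_d: Y·k·S/(K_s+S) = 0.305 × 7.31 × 21.6 / (67.6 + 21.6) = 0.5399 d⁻¹.
Then 1/θ_c = μ − k_d = 0.5399 − 0.0601 = 0.4798 d⁻¹, giving θ_c = 2.084 d.

θ_c ≈ 2.08 d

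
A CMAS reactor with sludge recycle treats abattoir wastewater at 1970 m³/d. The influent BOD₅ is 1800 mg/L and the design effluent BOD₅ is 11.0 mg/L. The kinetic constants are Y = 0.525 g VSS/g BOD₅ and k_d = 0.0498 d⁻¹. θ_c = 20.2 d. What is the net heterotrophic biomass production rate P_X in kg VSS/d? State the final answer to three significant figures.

Correct the yield for decay: Y_obs = Y/(1 + k_d θ_c) = 0.525 / (1 + 0.0498 × 20.2) = 0.525 / 2.006 = 0.2617.
Q·(S₀ − S) = 1970 × (1800 − 11.0) × 10⁻³ = 3524 kg/d removed.
Biomass produced: P_X = Y_obs·Q·ΔS = 0.2617 × 3524 ≈ 922.4 kg VSS/d.

P_X ≈ 922 kg VSS/d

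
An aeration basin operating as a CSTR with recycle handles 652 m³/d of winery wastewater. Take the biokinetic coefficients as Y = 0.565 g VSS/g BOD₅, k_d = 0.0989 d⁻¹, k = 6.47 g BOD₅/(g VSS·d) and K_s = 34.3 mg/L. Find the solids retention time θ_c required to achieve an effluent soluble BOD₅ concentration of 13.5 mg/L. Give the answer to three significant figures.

θ_c ≈ 1.07 d

From 1/θ_c = Y·k·S/(K_s + S) − k_d: Y·k·S/(K_s+S) = 0.565 × 6.47 × 13.5 / (34.3 + 13.5) = 1.032 d⁻¹.
1/θ_c = 1.032 − 0.0989 = 0.9335 d⁻¹, so θ_c = 1.071 d.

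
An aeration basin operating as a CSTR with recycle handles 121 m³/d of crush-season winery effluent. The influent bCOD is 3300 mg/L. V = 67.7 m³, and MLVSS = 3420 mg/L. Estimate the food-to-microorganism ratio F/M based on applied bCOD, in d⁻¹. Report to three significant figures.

F/M = applied load / biomass = Q·S₀/(V·X) = 121 × 3300 / (67.70 × 3420) = 1.725 d⁻¹.

F/M ≈ 1.72 d⁻¹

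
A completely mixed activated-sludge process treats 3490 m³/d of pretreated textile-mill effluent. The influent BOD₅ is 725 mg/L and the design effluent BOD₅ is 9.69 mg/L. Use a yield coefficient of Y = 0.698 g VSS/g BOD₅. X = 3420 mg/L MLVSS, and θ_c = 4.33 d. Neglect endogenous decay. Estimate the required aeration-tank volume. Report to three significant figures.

With k_d = 0 the design equation reduces to V = Y Q (S₀−S) θ_c / X = 0.698 × 3490 × (725 − 9.69) × 4.33 / 3420 = 2206 m³.

V ≈ 2210 m³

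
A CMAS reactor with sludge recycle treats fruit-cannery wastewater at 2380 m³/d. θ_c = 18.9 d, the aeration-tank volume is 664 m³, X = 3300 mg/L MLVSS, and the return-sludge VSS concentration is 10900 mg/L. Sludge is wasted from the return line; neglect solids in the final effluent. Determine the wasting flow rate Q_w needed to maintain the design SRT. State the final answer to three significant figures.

θ_c = V·X/(Q_w·X_r) when wasting from the recycle, so Q_w = V·X/(θ_c·X_r) = 664.0 × 3300 / (18.9 × 10900) = 10.64 m³/d.

Q_w ≈ 10.6 m³/d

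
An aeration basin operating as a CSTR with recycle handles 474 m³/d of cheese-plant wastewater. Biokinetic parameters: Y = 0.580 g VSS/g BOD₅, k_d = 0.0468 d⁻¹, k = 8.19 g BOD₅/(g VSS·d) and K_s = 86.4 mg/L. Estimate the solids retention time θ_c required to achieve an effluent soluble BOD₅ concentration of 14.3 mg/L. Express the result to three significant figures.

θ_c ≈ 1.59 d

Specific growth rate at S = 14.3 mg/L: μ = YkS/(K_s+S) = 0.580·8.19·14.3/(86.4+14.3) = 0.6746 d⁻¹.
Then 1/θ_c = μ − k_d = 0.6746 − 0.0468 = 0.6278 d⁻¹, giving θ_c = 1.593 d.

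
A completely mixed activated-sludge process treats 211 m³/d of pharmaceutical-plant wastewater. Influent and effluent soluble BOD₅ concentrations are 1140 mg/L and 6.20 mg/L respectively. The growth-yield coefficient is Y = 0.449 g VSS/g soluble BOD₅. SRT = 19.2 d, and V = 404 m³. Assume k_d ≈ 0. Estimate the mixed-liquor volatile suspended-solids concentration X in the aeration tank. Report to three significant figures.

Without decay, X = Y Q (S₀−S) θ_c / V = 0.449 × 211 × (1140 − 6.20) × 19.2 / 404 = 5105 mg/L.

X ≈ 5100 mg/L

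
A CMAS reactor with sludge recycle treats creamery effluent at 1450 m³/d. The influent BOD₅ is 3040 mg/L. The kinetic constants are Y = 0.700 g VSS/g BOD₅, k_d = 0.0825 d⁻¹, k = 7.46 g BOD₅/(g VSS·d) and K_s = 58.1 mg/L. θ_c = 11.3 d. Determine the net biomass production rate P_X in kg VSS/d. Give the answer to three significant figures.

P_X ≈ 1600 kg VSS/d

Effluent substrate depends only on kinetics and SRT: S = K_s(1 + k_d θ_c) / [θ_c(Yk − k_d) − 1] = 58.1 × (1 + 0.0825 × 11.3) / [11.3 × (0.700 × 7.46 − 0.0825) − 1] = 112.3 / 57.08 = 1.967 mg/L.
Observed yield with endogenous decay: Y_obs = Y / (1 + k_d·θ_c) = 0.700 / (1 + 0.0825 × 11.3) = 0.700 / 1.932 = 0.3623 g VSS/g BOD₅.
Q·(S₀ − S) = 1450 × (3040 − 1.97) × 10⁻³ = 4405 kg/d removed.
P_X = Y_obs · Q(S₀ − S) = 0.3623 × 4405 = 1596 kg VSS/d.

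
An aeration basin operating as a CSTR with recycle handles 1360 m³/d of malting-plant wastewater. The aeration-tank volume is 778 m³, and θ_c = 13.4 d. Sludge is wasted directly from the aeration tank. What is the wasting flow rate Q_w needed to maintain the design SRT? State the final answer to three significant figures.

Q_w ≈ 58.1 m³/d

Wasting from the aeration tank: Q_w = V / θ_c = 778.0 / 13.4 = 58.06 m³/d.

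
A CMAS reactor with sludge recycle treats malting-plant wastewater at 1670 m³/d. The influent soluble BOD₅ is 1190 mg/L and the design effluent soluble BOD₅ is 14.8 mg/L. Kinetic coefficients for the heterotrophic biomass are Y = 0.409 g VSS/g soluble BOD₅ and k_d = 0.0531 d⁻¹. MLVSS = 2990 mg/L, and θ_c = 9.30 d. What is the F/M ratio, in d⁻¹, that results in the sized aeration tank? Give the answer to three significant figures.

F/M ≈ 0.398 d⁻¹

Steady-state biomass mass balance: V·X·(1 + k_d·θ_c) = Y·Q·(S₀ − S)·θ_c, so V = 0.409 × 1670 × (1190 − 14.8) × 9.30 / [2990 × (1 + 0.0531 × 9.30)] = 7.47×10^6 / 4467 = 1671 m³.
Food-to-microorganism ratio F/M = Q S₀ / (V X) = 1670 × 1190 / (1671 × 2990) = 0.3977 d⁻¹.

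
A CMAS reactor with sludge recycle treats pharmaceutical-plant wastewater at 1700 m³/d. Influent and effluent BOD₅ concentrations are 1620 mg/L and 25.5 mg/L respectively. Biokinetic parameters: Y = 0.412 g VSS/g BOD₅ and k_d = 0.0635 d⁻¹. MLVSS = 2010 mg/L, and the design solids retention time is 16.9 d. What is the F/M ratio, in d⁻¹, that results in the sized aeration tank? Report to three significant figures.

F/M ≈ 0.303 d⁻¹

Steady-state biomass mass balance: V·X·(1 + k_d·θ_c) = Y·Q·(S₀ − S)·θ_c, so V = 0.412 × 1700 × (1620 − 25.5) × 16.9 / [2010 × (1 + 0.0635 × 16.9)] = 1.89×10^7 / 4167 = 4529 m³.
Food-to-microorganism ratio F/M = Q S₀ / (V X) = 1700 × 1620 / (4529 × 2010) = 0.3025 d⁻¹.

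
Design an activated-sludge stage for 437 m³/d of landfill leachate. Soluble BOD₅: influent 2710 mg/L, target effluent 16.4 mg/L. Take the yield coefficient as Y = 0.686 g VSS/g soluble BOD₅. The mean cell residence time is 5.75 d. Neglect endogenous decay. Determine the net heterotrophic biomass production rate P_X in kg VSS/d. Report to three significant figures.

Since k_d ≈ 0, Y_obs = Y = 0.686 g VSS/g soluble BOD₅.
Q·(S₀ − S) = 437 × (2710 − 16.4) × 10⁻³ = 1177 kg/d removed.
Biomass produced: P_X = Y_obs·Q·ΔS = 0.6860 × 1177 ≈ 807.5 kg VSS/d.

P_X ≈ 807 kg VSS/d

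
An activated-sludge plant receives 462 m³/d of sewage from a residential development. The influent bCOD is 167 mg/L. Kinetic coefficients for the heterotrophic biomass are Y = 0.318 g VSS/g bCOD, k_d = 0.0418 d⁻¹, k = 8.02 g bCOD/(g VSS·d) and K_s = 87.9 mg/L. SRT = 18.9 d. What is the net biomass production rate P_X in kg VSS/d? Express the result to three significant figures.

P_X ≈ 13.4 kg VSS/d

For a completely mixed reactor with recycle the Lawrence–McCarty relation gives S = K_s·(1 + k_d·θ_c) / [θ_c·(Y·k − k_d) − 1] = 87.9 × (1 + 0.0418 × 18.9) / [18.9 × (0.318 × 8.02 − 0.0418) − 1] = 157.3 / 46.41 = 3.390 mg/L.
The observed yield is Y_obs = Y/(1 + k_d·θ_c) = 0.318 / (1 + 0.0418 × 18.9) = 0.318 / 1.790 = 0.1777 g VSS per g bCOD removed.
Substrate removed = Q·(S₀ − S) = 462 m³/d × (167 − 3.39) g/m³ = 7.56×10^4 g/d = 75.59 kg/d.
Net biomass production P_X = Y_obs × Q·(S₀ − S) = 0.1777 × 75.59 = 13.43 kg VSS/d.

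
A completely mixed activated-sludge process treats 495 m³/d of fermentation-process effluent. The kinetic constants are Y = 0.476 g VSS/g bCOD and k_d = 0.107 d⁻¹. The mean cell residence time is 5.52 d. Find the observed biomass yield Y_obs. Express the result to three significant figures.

Y_obs ≈ 0.299 g VSS/g bCOD

Y_obs = Y / (1 + k_d θ_c) = 0.476 / (1 + 0.107 × 5.52) = 0.476 / 1.591 = 0.2993.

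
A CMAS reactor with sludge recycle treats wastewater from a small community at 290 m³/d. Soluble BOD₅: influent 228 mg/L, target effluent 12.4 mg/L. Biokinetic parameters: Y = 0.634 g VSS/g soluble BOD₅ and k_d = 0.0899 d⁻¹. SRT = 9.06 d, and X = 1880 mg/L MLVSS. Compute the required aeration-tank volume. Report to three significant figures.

V ≈ 105 m³

Rearranging the biomass balance for a CMAS with decay, V = Y·Q·ΔS·θ_c / [X·(1+k_d θ_c)] = 0.634 × 290 × (228 − 12.4) × 9.06 / [1880 × (1 + 0.0899 × 9.06)] = 3.59×10^5 / 3411 = 105.3 m³.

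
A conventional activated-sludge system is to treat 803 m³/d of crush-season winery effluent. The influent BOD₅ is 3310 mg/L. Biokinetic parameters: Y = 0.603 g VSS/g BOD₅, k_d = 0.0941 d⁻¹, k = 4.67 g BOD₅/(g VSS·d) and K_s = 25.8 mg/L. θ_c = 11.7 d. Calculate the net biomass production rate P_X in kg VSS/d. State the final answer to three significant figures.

P_X ≈ 762 kg VSS/d

From the Monod/SRT balance for a CMAS, S = K_s·(1+k_d θ_c)/[θ_c·(Y k − k_d) − 1] = 25.8 × (1 + 0.0941 × 11.7) / [11.7 × (0.603 × 4.67 − 0.0941) − 1] = 54.21 / 30.85 = 1.757 mg/L.
Observed yield with endogenous decay: Y_obs = Y / (1 + k_d·θ_c) = 0.603 / (1 + 0.0941 × 11.7) = 0.603 / 2.101 = 0.2870 g VSS/g BOD₅.
Substrate removed = Q·(S₀ − S) = 803 m³/d × (3310 − 1.76) g/m³ = 2.66×10^6 g/d = 2657 kg/d.
Net biomass production P_X = Y_obs × Q·(S₀ − S) = 0.2870 × 2657 = 762.4 kg VSS/d.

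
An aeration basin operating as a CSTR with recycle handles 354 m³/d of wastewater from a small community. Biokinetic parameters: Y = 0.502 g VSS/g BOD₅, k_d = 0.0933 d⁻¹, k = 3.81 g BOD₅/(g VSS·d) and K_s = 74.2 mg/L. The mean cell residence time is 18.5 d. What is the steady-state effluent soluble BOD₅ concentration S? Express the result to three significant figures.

S ≈ 6.19 mg/L

From the Monod/SRT balance for a CMAS, S = K_s·(1+k_d θ_c)/[θ_c·(Y k − k_d) − 1] = 74.2 × (1 + 0.0933 × 18.5) / [18.5 × (0.502 × 3.81 − 0.0933) − 1] = 202.3 / 32.66 = 6.194 mg/L.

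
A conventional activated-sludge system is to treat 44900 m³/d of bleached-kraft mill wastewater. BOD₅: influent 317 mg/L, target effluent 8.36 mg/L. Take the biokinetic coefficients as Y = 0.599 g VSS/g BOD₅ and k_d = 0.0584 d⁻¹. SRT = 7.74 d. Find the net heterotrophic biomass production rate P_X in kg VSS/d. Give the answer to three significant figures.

The observed yield is Y_obs = Y/(1 + k_d·θ_c) = 0.599 / (1 + 0.0584 × 7.74) = 0.599 / 1.452 = 0.4125 g VSS per g BOD₅ removed.
ΔS = 317 − 8.36 = 308.6 mg/L, so the substrate removal rate is 44900 × 308.6/1000 = 13858 kg BOD₅/d.
Net biomass production P_X = Y_obs × Q·(S₀ − S) = 0.4125 × 13858 = 5717 kg VSS/d.

P_X ≈ 5720 kg VSS/d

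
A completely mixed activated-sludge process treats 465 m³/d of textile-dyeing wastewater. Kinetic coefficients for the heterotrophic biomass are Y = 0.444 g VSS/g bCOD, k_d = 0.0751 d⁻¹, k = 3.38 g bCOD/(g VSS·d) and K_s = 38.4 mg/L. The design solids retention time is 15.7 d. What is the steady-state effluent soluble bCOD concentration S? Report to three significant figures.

S ≈ 3.91 mg/L

Effluent substrate depends only on kinetics and SRT: S = K_s(1 + k_d θ_c) / [θ_c(Yk − k_d) − 1] = 38.4 × (1 + 0.0751 × 15.7) / [15.7 × (0.444 × 3.38 − 0.0751) − 1] = 83.68 / 21.38 = 3.913 mg/L.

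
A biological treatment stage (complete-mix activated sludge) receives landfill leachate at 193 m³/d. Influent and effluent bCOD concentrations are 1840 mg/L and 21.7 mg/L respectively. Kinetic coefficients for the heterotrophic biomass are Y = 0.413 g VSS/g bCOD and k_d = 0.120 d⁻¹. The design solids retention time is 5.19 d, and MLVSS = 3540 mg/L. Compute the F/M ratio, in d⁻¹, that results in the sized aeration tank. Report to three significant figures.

F/M ≈ 0.766 d⁻¹

Rearranging the biomass balance for a CMAS with decay, V = Y·Q·ΔS·θ_c / [X·(1+k_d θ_c)] = 0.413 × 193 × (1840 − 21.7) × 5.19 / [3540 × (1 + 0.120 × 5.19)] = 7.52×10^5 / 5745 = 130.9 m³.
F/M = Q·S₀ / (V·X) = 193 × 1840 / (130.9 × 3540) = 0.7661 g bCOD·(g VSS·d)⁻¹.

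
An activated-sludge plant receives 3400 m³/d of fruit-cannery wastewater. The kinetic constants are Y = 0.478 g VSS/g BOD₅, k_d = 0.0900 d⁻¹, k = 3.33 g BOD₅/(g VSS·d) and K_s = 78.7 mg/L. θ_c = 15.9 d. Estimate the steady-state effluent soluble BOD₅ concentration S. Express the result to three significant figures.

S ≈ 8.36 mg/L

From the Monod/SRT balance for a CMAS, S = K_s·(1+k_d θ_c)/[θ_c·(Y k − k_d) − 1] = 78.7 × (1 + 0.0900 × 15.9) / [15.9 × (0.478 × 3.33 − 0.0900) − 1] = 191.3 / 22.88 = 8.363 mg/L.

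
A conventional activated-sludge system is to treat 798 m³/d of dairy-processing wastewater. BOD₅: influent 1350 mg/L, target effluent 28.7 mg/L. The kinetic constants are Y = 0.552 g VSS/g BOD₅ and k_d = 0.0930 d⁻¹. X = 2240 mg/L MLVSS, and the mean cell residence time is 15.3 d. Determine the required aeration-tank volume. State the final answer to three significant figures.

V ≈ 1640 m³

Rearranging the biomass balance for a CMAS with decay, V = Y·Q·ΔS·θ_c / [X·(1+k_d θ_c)] = 0.552 × 798 × (1350 − 28.7) × 15.3 / [2240 × (1 + 0.0930 × 15.3)] = 8.91×10^6 / 5427 = 1641 m³.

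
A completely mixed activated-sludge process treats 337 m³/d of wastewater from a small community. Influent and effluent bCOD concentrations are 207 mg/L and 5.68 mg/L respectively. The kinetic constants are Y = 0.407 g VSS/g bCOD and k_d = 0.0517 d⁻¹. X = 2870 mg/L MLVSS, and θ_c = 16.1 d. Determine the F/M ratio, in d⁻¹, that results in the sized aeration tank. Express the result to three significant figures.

Rearranging the biomass balance for a CMAS with decay, V = Y·Q·ΔS·θ_c / [X·(1+k_d θ_c)] = 0.407 × 337 × (207 − 5.68) × 16.1 / [2870 × (1 + 0.0517 × 16.1)] = 4.45×10^5 / 5259 = 84.54 m³.
F/M = Q·S₀ / (V·X) = 337 × 207 / (84.54 × 2870) = 0.2875 g bCOD·(g VSS·d)⁻¹.

F/M ≈ 0.288 d⁻¹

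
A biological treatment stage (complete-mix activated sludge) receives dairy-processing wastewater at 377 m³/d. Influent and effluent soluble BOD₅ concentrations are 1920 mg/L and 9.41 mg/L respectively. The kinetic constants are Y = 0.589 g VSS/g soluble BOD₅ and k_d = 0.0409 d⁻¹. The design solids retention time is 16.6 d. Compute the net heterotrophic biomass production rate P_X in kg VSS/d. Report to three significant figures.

Observed yield with endogenous decay: Y_obs = Y / (1 + k_d·θ_c) = 0.589 / (1 + 0.0409 × 16.6) = 0.589 / 1.679 = 0.3508 g VSS/g soluble BOD₅.
Mass of soluble BOD₅ removed per day: Q(S₀ − S) = 377 × 1911 g/m³ = 720.3 kg/d.
P_X = Y_obs · Q(S₀ − S) = 0.3508 × 720.3 = 252.7 kg VSS/d.

P_X ≈ 253 kg VSS/d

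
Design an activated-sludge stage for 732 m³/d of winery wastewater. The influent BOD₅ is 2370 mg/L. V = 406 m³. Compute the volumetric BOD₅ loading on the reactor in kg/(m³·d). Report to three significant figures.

Volumetric loading L_v = Q·S₀ / V = 732 × 2370 g/m³ / 406.0 m³ = 4273 g/(m³·d) = 4.273 kg BOD₅/(m³·d).

L_v ≈ 4.27 kg BOD₅/(m³·d)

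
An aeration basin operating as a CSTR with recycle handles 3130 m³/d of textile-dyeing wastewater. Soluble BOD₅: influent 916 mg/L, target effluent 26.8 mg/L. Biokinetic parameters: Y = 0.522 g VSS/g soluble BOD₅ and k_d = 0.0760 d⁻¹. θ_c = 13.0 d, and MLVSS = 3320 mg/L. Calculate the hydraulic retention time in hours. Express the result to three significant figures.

τ ≈ 21.9 h

Steady-state biomass mass balance: V·X·(1 + k_d·θ_c) = Y·Q·(S₀ − S)·θ_c, so V = 0.522 × 3130 × (916 − 26.8) × 13.0 / [3320 × (1 + 0.0760 × 13.0)] = 1.89×10^7 / 6600 = 2862 m³.
HRT = V/Q = 2862 m³ / 3130 m³·d⁻¹ = 0.9142 d × 24 = 21.94 h.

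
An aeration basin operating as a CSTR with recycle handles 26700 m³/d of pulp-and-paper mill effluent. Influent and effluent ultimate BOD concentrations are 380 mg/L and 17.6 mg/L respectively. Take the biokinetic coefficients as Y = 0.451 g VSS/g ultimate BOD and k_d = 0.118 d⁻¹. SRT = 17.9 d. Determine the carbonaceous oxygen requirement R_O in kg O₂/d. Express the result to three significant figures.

The observed yield is Y_obs = Y/(1 + k_d·θ_c) = 0.451 / (1 + 0.118 × 17.9) = 0.451 / 3.112 = 0.1449 g VSS per g ultimate BOD removed.
ΔS = 380 − 17.6 = 362.4 mg/L, so the substrate removal rate is 26700 × 362.4/1000 = 9676 kg ultimate BOD/d.
Net sludge production P_X = 0.1449 × 9676 = 1402 kg VSS/d.
Carbonaceous O₂ demand = substrate oxidised − cell-mass equivalent = 9676 − 1.42 × 1402 = 7685 kg O₂/d.

R_O ≈ 7680 kg O₂/d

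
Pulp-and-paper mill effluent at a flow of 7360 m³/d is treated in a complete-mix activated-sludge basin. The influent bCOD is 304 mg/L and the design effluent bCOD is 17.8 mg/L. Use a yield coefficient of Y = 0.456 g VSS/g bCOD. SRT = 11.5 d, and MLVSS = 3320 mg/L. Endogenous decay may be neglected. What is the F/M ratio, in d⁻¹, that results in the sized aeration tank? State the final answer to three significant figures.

F/M ≈ 0.203 d⁻¹

With k_d = 0 the design equation reduces to V = Y Q (S₀−S) θ_c / X = 0.456 × 7360 × (304 − 17.8) × 11.5 / 3320 = 3327 m³.
Food-to-microorganism ratio F/M = Q S₀ / (V X) = 7360 × 304 / (3327 × 3320) = 0.2026 d⁻¹.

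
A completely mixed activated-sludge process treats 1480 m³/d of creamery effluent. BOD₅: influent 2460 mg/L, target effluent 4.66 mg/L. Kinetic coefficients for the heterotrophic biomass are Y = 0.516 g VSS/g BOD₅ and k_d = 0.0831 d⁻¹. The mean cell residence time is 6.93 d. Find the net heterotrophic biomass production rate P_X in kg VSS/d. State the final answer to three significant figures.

P_X ≈ 1190 kg VSS/d

Observed yield with endogenous decay: Y_obs = Y / (1 + k_d·θ_c) = 0.516 / (1 + 0.0831 × 6.93) = 0.516 / 1.576 = 0.3274 g VSS/g BOD₅.
Substrate removed = Q·(S₀ − S) = 1480 m³/d × (2460 − 4.66) g/m³ = 3.63×10^6 g/d = 3634 kg/d.
Net biomass production P_X = Y_obs × Q·(S₀ − S) = 0.3274 × 3634 = 1190 kg VSS/d.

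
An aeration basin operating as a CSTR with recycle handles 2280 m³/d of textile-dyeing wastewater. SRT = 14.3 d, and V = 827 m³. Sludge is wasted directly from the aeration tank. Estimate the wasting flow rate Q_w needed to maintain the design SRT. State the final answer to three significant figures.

Q_w ≈ 57.8 m³/d

Wasting from the aeration tank: Q_w = V / θ_c = 827.0 / 14.3 = 57.83 m³/d.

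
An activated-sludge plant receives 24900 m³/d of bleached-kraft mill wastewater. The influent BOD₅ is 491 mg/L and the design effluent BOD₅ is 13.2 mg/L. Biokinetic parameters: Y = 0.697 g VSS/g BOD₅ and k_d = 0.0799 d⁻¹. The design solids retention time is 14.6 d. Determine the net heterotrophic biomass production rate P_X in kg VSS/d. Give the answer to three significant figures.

P_X ≈ 3830 kg VSS/d

Observed yield with endogenous decay: Y_obs = Y / (1 + k_d·θ_c) = 0.697 / (1 + 0.0799 × 14.6) = 0.697 / 2.167 = 0.3217 g VSS/g BOD₅.
ΔS = 491 − 13.2 = 477.8 mg/L, so the substrate removal rate is 24900 × 477.8/1000 = 11897 kg BOD₅/d.
P_X = Y_obs · Q(S₀ − S) = 0.3217 × 11897 = 3827 kg VSS/d.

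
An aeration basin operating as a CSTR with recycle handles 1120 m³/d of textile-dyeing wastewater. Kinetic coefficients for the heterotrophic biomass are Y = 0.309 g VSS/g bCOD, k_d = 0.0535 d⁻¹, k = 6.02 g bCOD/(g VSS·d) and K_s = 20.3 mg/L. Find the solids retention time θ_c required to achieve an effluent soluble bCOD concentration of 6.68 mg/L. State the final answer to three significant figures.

θ_c ≈ 2.46 d

Specific growth rate at S = 6.68 mg/L: μ = YkS/(K_s+S) = 0.309·6.02·6.68/(20.3+6.68) = 0.4606 d⁻¹.
1/θ_c = 0.4606 − 0.0535 = 0.4071 d⁻¹, so θ_c = 2.457 d.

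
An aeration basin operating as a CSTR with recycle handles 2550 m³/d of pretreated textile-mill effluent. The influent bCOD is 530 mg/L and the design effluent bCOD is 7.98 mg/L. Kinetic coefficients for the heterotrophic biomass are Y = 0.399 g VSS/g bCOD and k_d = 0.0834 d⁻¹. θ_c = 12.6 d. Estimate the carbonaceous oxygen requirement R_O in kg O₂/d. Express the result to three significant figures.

R_O ≈ 963 kg O₂/d

The observed yield is Y_obs = Y/(1 + k_d·θ_c) = 0.399 / (1 + 0.0834 × 12.6) = 0.399 / 2.051 = 0.1946 g VSS per g bCOD removed.
Q·(S₀ − S) = 2550 × (530 − 7.98) × 10⁻³ = 1331 kg/d removed.
Biomass synthesised: P_X = Y_obs × 1331 = 259.0 kg VSS/d.
R_O = Q·(S₀ − S) − 1.42·P_X = 1331 − 1.42 × 259.0 = 963.4 kg O₂/d.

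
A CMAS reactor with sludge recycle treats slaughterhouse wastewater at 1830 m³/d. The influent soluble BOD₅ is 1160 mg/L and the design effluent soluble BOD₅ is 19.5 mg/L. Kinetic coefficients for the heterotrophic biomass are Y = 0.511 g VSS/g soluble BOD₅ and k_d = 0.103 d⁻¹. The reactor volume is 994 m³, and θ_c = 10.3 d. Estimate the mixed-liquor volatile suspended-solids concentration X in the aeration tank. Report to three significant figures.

X ≈ 5360 mg/L

X = Y·Q·ΔS·θ_c / [V·(1 + k_d θ_c)] = 0.511 × 1830 × (1160 − 19.5) × 10.3 / [994 × (1 + 0.103 × 10.3)] = 5362 mg/L.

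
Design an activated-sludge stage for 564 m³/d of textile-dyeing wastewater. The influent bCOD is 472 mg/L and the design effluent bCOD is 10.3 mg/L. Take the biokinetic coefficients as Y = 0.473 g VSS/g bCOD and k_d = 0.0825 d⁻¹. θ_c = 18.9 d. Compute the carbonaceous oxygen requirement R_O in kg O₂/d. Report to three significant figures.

The observed yield is Y_obs = Y/(1 + k_d·θ_c) = 0.473 / (1 + 0.0825 × 18.9) = 0.473 / 2.559 = 0.1848 g VSS per g bCOD removed.
Q·(S₀ − S) = 564 × (472 − 10.3) × 10⁻³ = 260.4 kg/d removed.
Net sludge production P_X = 0.1848 × 260.4 = 48.13 kg VSS/d.
Carbonaceous O₂ demand = substrate oxidised − cell-mass equivalent = 260.4 − 1.42 × 48.13 = 192.1 kg O₂/d.

R_O ≈ 192 kg O₂/d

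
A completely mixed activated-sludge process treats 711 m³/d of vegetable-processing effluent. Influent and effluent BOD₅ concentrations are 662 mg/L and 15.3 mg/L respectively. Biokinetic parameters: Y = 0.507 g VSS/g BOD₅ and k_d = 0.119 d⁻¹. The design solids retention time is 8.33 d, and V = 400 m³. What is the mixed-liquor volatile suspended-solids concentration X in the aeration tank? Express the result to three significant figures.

X ≈ 2440 mg/L

Solving the biomass balance for X: X = Y Q (S₀−S) θ_c / [V (1+k_d θ_c)] = 0.507 × 711 × (662 − 15.3) × 8.33 / [400 × (1 + 0.119 × 8.33)] = 2438 mg/L.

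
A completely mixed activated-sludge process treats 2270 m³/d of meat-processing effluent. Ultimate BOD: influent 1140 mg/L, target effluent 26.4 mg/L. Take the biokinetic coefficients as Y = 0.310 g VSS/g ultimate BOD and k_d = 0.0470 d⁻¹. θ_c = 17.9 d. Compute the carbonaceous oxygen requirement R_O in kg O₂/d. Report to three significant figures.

R_O ≈ 1920 kg O₂/d

Observed yield with endogenous decay: Y_obs = Y / (1 + k_d·θ_c) = 0.310 / (1 + 0.0470 × 17.9) = 0.310 / 1.841 = 0.1684 g VSS/g ultimate BOD.
ΔS = 1140 − 26.4 = 1114 mg/L, so the substrate removal rate is 2270 × 1114/1000 = 2528 kg ultimate BOD/d.
Biomass synthesised: P_X = Y_obs × 2528 = 425.6 kg VSS/d.
Carbonaceous O₂ demand = substrate oxidised − cell-mass equivalent = 2528 − 1.42 × 425.6 = 1924 kg O₂/d.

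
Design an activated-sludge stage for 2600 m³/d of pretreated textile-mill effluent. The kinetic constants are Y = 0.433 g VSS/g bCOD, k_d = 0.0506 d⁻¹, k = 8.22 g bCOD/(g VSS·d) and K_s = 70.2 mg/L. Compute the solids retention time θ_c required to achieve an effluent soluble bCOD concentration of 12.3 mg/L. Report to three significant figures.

θ_c ≈ 2.08 d

Specific growth rate at S = 12.3 mg/L: μ = YkS/(K_s+S) = 0.433·8.22·12.3/(70.2+12.3) = 0.5307 d⁻¹.
θ_c = 1/(μ − k_d) = 1/(0.5307 − 0.0506) = 1/0.4801 = 2.083 d.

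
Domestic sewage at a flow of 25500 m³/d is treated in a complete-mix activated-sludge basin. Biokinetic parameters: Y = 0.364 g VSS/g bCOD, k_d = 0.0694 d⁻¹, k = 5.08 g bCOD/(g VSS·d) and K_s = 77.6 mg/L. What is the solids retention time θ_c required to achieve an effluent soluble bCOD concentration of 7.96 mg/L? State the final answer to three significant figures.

From 1/θ_c = Y·k·S/(K_s + S) − k_d: Y·k·S/(K_s+S) = 0.364 × 5.08 × 7.96 / (77.6 + 7.96) = 0.1720 d⁻¹.
1/θ_c = 0.1720 − 0.0694 = 0.1026 d⁻¹, so θ_c = 9.744 d.

θ_c ≈ 9.74 d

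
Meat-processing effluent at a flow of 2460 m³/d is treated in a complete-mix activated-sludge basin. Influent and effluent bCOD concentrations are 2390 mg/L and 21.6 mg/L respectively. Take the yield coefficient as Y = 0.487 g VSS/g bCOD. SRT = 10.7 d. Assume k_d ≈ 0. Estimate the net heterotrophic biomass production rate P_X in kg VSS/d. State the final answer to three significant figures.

Since k_d ≈ 0, Y_obs = Y = 0.487 g VSS/g bCOD.
Mass of bCOD removed per day: Q(S₀ − S) = 2460 × 2368 g/m³ = 5826 kg/d.
So the net sludge growth is P_X = 0.4870 × 5826 = 2837 kg VSS/d.

P_X ≈ 2840 kg VSS/d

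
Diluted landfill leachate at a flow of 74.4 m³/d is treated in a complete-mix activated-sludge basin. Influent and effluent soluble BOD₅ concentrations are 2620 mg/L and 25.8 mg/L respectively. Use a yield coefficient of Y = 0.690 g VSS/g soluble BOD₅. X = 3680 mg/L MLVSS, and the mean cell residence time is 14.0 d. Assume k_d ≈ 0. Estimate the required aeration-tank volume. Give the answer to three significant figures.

V ≈ 507 m³

With k_d = 0 the design equation reduces to V = Y Q (S₀−S) θ_c / X = 0.690 × 74.4 × (2620 − 25.8) × 14.0 / 3680 = 506.6 m³.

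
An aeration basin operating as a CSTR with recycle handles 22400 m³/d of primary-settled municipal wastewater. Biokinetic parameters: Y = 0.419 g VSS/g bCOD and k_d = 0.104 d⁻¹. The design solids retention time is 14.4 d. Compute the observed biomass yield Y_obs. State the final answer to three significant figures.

Correct the yield for decay: Y_obs = Y/(1 + k_d θ_c) = 0.419 / (1 + 0.104 × 14.4) = 0.419 / 2.498 = 0.1678.

Y_obs ≈ 0.168 g VSS/g bCOD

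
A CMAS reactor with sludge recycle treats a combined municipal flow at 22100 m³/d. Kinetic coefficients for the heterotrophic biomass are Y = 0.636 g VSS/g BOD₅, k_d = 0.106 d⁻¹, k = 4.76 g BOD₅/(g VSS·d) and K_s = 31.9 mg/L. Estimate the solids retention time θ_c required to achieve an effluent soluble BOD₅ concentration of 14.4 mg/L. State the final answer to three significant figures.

From 1/θ_c = Y·k·S/(K_s + S) − k_d: Y·k·S/(K_s+S) = 0.636 × 4.76 × 14.4 / (31.9 + 14.4) = 0.9416 d⁻¹.
Then 1/θ_c = μ − k_d = 0.9416 − 0.106 = 0.8356 d⁻¹, giving θ_c = 1.197 d.

θ_c ≈ 1.20 d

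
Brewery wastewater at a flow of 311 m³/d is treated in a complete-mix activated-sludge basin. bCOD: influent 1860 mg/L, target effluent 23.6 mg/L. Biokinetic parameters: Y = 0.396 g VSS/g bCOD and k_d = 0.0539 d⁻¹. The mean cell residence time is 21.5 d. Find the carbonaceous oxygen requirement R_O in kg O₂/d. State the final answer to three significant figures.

Correct the yield for decay: Y_obs = Y/(1 + k_d θ_c) = 0.396 / (1 + 0.0539 × 21.5) = 0.396 / 2.159 = 0.1834.
Mass of bCOD removed per day: Q(S₀ − S) = 311 × 1836 g/m³ = 571.1 kg/d.
Net sludge production P_X = 0.1834 × 571.1 = 104.8 kg VSS/d.
R_O = Q·(S₀ − S) − 1.42·P_X = 571.1 − 1.42 × 104.8 = 422.4 kg O₂/d.

R_O ≈ 422 kg O₂/d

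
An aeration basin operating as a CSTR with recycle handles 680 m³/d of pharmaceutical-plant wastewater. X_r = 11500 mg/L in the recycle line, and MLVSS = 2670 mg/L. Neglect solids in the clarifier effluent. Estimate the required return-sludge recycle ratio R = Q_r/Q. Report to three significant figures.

Mass balance around the secondary clarifier (neglecting effluent solids): R = X / (X_r − X) = 2670 / (11500 − 2670) = 0.3024.

R ≈ 0.302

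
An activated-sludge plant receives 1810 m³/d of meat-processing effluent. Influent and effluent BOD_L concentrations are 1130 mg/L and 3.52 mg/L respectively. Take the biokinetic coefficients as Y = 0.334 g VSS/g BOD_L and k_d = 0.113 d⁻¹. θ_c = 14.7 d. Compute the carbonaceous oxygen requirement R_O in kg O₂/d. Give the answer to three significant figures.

Correct the yield for decay: Y_obs = Y/(1 + k_d θ_c) = 0.334 / (1 + 0.113 × 14.7) = 0.334 / 2.661 = 0.1255.
Substrate removed = Q·(S₀ − S) = 1810 m³/d × (1130 − 3.52) g/m³ = 2.04×10^6 g/d = 2039 kg/d.
Biomass synthesised: P_X = Y_obs × 2039 = 255.9 kg VSS/d.
Carbonaceous O₂ demand = substrate oxidised − cell-mass equivalent = 2039 − 1.42 × 255.9 = 1676 kg O₂/d.

R_O ≈ 1680 kg O₂/d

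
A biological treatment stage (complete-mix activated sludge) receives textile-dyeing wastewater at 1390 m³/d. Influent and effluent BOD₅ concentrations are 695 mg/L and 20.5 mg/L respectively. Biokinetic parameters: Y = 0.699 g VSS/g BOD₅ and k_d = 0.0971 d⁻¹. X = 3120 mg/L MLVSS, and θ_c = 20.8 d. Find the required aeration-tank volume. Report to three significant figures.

From the SRT design equation V = Y Q (S₀−S) θ_c / [X (1 + k_d θ_c)] = 0.699 × 1390 × (695 − 20.5) × 20.8 / [3120 × (1 + 0.0971 × 20.8)] = 1.36×10^7 / 9421 = 1447 m³.

V ≈ 1450 m³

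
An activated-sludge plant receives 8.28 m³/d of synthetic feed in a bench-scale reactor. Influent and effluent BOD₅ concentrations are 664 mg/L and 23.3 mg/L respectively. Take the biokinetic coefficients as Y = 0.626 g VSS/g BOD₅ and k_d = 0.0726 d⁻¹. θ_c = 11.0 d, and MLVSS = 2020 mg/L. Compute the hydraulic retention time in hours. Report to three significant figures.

τ ≈ 29.1 h

From the SRT design equation V = Y Q (S₀−S) θ_c / [X (1 + k_d θ_c)] = 0.626 × 8.28 × (664 − 23.3) × 11.0 / [2020 × (1 + 0.0726 × 11.0)] = 3.65×10^4 / 3633 = 10.05 m³.
HRT = V/Q = 10.05 m³ / 8.28 m³·d⁻¹ = 1.214 d × 24 = 29.14 h.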